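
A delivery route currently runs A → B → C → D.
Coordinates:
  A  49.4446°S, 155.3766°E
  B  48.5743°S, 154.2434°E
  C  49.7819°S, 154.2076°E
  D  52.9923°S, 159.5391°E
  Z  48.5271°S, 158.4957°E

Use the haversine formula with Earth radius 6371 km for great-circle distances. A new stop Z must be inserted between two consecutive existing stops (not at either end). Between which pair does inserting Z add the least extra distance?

between C and D

Added distance for inserting Z between each consecutive pair:
A–B: 435.1 km
B–C: 520.3 km
C–D: 329.6 km
Smallest added distance is 329.6 km, inserting between C and D.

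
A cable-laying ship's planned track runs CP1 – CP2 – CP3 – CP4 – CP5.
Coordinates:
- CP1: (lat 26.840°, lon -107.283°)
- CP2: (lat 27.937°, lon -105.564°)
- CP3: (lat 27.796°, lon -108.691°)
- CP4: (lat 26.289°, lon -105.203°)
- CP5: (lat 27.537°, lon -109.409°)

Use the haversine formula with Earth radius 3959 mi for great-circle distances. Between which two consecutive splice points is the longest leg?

Leg distances:
CP1→CP2: 129.9 mi
CP2→CP3: 191.3 mi
CP3→CP4: 238.6 mi
CP4→CP5: 273.1 mi
The longest leg is CP4–CP5 at 273.1 mi.

CP4–CP5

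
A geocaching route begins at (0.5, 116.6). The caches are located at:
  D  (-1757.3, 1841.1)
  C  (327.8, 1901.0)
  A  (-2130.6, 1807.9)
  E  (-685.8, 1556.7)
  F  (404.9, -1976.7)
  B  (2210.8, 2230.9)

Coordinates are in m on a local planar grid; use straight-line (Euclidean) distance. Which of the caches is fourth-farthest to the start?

Distance to each, sorted:
B: 3058.7 m
A: 2720.7 m
D: 2462.5 m
F: 2132.0 m
C: 1814.2 m
E: 1595.3 m
The fourth-farthest is F at 2132.0 m.

F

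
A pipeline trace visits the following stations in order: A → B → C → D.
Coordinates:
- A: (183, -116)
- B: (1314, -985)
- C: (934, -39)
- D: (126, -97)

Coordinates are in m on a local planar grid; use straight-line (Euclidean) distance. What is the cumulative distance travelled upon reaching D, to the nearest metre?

3256 m

Leg distances:
A→B: 1426.3 m  (cumulative 1426.3 m)
B→C: 1019.5 m  (cumulative 2445.8 m)
C→D: 810.1 m  (cumulative 3255.8 m)
Cumulative distance at D ≈ 3256 m.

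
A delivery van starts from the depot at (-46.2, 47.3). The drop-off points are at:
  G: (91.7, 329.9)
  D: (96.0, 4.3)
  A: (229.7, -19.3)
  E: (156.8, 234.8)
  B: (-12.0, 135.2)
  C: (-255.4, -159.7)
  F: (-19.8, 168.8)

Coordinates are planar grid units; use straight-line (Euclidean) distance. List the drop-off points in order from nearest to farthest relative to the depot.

Distances from the depot:
B (-12.0, 135.2): 94.3
F (-19.8, 168.8): 124.3
D (96.0, 4.3): 148.6
E (156.8, 234.8): 276.3
A (229.7, -19.3): 283.8
C (-255.4, -159.7): 294.3
G (91.7, 329.9): 314.5

B, F, D, E, A, C, G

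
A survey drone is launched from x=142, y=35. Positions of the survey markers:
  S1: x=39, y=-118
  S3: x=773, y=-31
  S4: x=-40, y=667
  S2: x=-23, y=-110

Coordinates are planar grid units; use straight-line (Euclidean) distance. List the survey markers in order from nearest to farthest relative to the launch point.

Distance from the launch point at x=142, y=35 to each:
S1 x=39, y=-118: 184.4
S2 x=-23, y=-110: 219.7
S3 x=773, y=-31: 634.4
S4 x=-40, y=667: 657.7

S1, S2, S3, S4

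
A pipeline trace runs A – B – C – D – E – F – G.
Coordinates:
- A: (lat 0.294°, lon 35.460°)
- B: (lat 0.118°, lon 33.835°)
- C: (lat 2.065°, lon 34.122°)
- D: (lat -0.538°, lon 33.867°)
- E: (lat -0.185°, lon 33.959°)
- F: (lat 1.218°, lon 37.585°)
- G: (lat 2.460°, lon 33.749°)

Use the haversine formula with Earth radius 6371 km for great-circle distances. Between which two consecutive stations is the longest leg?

Leg distances:
A→B: 181.7 km
B→C: 218.8 km
C→D: 290.8 km
D→E: 40.6 km
E→F: 432.3 km
F→G: 448.1 km
The longest leg is F–G at 448.1 km.

F–G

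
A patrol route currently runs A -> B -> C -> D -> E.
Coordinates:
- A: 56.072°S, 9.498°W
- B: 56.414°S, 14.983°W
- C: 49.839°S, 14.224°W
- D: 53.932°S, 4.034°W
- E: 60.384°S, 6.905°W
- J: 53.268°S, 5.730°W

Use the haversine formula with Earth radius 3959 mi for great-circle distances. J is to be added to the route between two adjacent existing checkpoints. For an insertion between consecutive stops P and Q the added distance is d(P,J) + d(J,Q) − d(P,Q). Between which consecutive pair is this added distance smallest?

Added distance for inserting J between each consecutive pair:
A–B: 460.5 mi
B–C: 406.3 mi
C–D: 0.2 mi
D–E: 118.5 mi
Smallest added distance is 0.2 mi, inserting between C and D.

between C and D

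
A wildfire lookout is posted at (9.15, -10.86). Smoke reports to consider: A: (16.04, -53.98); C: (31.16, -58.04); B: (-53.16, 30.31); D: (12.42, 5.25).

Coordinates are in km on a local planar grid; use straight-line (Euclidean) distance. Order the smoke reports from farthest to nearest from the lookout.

B, C, A, D

Distance from the lookout at (9.15, -10.86) to each:
B (-53.16, 30.31): 74.7 km
C (31.16, -58.04): 52.1 km
A (16.04, -53.98): 43.7 km
D (12.42, 5.25): 16.4 km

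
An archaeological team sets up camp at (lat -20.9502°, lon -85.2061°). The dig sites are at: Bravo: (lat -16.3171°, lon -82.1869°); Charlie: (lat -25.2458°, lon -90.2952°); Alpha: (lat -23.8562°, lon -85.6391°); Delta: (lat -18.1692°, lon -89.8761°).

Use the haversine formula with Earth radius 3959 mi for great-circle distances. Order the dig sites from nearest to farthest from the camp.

Alpha, Delta, Bravo, Charlie

Distances from the camp:
Alpha (lat -23.8562°, lon -85.6391°): 202.7 mi
Delta (lat -18.1692°, lon -89.8761°): 359.7 mi
Bravo (lat -16.3171°, lon -82.1869°): 376.2 mi
Charlie (lat -25.2458°, lon -90.2952°): 438.9 mi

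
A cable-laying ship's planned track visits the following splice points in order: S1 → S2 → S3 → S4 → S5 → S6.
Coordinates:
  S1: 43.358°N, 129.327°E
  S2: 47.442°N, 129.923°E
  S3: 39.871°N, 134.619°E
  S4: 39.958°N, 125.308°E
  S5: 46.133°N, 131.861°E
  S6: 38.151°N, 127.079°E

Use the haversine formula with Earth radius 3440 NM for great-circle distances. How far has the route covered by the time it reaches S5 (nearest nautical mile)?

Leg distances:
S1→S2: 246.5 NM  (cumulative 246.5 NM)
S2→S3: 498.0 NM  (cumulative 744.5 NM)
S3→S4: 428.6 NM  (cumulative 1173.1 NM)
S4→S5: 468.8 NM  (cumulative 1641.9 NM)
Cumulative distance at S5 ≈ 1642 NM.

1642 NM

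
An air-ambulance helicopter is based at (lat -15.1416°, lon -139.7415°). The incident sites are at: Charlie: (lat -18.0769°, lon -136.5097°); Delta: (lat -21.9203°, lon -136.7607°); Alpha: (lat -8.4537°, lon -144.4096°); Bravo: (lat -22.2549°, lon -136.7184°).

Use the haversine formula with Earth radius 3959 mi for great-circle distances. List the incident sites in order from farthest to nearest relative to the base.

Alpha, Bravo, Delta, Charlie

Distances from the base:
Alpha (lat -8.4537°, lon -144.4096°): 559.6 mi
Bravo (lat -22.2549°, lon -136.7184°): 529.8 mi
Delta (lat -21.9203°, lon -136.7607°): 507.4 mi
Charlie (lat -18.0769°, lon -136.5097°): 294.8 mi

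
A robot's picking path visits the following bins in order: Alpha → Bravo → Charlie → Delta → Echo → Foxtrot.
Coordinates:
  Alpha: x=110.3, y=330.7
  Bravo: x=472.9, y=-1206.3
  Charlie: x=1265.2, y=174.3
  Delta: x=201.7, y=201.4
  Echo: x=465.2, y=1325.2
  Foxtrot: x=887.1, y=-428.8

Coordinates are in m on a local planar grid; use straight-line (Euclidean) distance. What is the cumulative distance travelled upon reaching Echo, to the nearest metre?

5389 m

Leg distances:
Alpha→Bravo: 1579.2 m  (cumulative 1579.2 m)
Bravo→Charlie: 1591.8 m  (cumulative 3171.0 m)
Charlie→Delta: 1063.8 m  (cumulative 4234.8 m)
Delta→Echo: 1154.3 m  (cumulative 5389.1 m)
Cumulative distance at Echo ≈ 5389 m.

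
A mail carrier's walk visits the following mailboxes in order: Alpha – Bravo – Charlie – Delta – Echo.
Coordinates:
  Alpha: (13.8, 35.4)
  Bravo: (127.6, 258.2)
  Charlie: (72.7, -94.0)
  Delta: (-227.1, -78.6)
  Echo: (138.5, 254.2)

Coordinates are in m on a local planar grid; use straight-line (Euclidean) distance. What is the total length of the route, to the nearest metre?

Leg distances:
Alpha→Bravo: 250.2 m  (cumulative 250.2 m)
Bravo→Charlie: 356.5 m  (cumulative 606.6 m)
Charlie→Delta: 300.2 m  (cumulative 906.8 m)
Delta→Echo: 494.4 m  (cumulative 1401.2 m)
Total route length ≈ 1401 m.

1401 m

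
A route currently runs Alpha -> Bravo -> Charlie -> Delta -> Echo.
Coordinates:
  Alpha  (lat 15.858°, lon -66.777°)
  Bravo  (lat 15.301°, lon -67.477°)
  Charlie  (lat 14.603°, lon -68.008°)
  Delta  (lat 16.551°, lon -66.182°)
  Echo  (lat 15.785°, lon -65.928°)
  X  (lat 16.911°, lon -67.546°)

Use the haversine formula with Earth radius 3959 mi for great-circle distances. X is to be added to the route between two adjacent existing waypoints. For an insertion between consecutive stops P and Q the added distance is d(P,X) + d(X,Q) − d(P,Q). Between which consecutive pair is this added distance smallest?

between Charlie and Delta

Added distance for inserting X between each consecutive pair:
Alpha–Bravo: 139.8 mi
Bravo–Charlie: 213.9 mi
Charlie–Delta: 74.7 mi
Delta–Echo: 170.6 mi
Smallest added distance is 74.7 mi, inserting between Charlie and Delta.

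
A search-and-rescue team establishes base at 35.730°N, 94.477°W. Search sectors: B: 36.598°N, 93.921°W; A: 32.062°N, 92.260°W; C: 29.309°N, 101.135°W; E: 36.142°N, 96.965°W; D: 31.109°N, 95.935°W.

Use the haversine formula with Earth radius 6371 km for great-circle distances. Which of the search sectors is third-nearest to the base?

Distance to each, sorted:
B: 108.7 km
E: 228.6 km
A: 456.3 km
D: 531.3 km
C: 947.9 km
The third-nearest is A at 456.3 km.

A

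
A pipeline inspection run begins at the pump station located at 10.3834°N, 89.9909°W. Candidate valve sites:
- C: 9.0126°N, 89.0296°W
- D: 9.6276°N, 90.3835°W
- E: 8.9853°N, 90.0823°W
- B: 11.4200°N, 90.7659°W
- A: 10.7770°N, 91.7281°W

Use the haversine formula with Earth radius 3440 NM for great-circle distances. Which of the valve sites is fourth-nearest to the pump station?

C

Distance to each, sorted:
D: 51.0 NM
B: 77.2 NM
E: 84.1 NM
C: 100.1 NM
A: 105.2 NM
The fourth-nearest is C at 100.1 NM.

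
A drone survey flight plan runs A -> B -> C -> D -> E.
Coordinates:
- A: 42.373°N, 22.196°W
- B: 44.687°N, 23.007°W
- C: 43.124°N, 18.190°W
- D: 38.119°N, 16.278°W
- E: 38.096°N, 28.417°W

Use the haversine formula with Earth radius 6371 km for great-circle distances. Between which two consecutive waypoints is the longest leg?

Leg distances:
A→B: 265.5 km
B→C: 423.1 km
C→D: 579.4 km
D→E: 1061.3 km
The longest leg is D–E at 1061.3 km.

D–E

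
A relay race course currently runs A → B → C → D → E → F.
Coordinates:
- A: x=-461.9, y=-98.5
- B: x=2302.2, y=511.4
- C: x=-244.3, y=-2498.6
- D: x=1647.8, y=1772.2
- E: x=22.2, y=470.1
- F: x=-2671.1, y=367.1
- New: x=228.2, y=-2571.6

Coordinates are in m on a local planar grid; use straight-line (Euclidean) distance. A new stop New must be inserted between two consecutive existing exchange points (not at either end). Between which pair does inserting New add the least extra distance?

between B and C

Added distance for inserting New between each consecutive pair:
A–B: 3452.7 m
B–C: 251.1 m
C–D: 376.8 m
D–E: 5535.8 m
E–F: 4481.6 m
Smallest added distance is 251.1 m, inserting between B and C.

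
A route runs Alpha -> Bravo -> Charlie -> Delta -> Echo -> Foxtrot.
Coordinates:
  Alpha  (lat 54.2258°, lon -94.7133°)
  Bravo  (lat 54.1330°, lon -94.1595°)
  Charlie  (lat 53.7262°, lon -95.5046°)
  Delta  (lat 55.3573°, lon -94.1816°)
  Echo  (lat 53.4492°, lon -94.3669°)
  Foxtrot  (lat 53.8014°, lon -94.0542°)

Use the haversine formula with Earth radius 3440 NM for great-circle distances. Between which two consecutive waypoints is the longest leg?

Leg distances:
Alpha→Bravo: 20.2 NM
Bravo→Charlie: 53.5 NM
Charlie→Delta: 108.2 NM
Delta→Echo: 114.7 NM
Echo→Foxtrot: 23.9 NM
The longest leg is Delta–Echo at 114.7 NM.

Delta–Echo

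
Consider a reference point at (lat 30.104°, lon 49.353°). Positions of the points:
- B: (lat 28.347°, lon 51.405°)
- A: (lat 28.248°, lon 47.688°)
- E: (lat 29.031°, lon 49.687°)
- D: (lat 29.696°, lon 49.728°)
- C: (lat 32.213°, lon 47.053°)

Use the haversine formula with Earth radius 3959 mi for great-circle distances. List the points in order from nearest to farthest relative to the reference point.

Distances from the reference point:
D (lat 29.696°, lon 49.728°): 36.0 mi
E (lat 29.031°, lon 49.687°): 76.8 mi
A (lat 28.248°, lon 47.688°): 162.9 mi
B (lat 28.347°, lon 51.405°): 173.3 mi
C (lat 32.213°, lon 47.053°): 199.3 mi

D, E, A, B, C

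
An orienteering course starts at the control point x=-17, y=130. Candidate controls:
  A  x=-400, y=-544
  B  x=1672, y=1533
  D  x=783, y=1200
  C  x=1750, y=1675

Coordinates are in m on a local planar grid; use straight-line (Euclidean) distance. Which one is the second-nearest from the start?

Distances from the start (x=-17, y=130):
A: 775.2 m
D: 1336.0 m
B: 2195.7 m
C: 2347.2 m
The second-nearest is D at 1336.0 m.

D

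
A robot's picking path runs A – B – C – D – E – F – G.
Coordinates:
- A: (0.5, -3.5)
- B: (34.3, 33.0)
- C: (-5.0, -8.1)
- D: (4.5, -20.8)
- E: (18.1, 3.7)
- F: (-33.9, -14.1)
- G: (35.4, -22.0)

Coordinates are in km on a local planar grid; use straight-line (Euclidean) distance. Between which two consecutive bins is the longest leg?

Leg distances:
A→B: 49.7 km
B→C: 56.9 km
C→D: 15.9 km
D→E: 28.0 km
E→F: 55.0 km
F→G: 69.7 km
The longest leg is F–G at 69.7 km.

F–G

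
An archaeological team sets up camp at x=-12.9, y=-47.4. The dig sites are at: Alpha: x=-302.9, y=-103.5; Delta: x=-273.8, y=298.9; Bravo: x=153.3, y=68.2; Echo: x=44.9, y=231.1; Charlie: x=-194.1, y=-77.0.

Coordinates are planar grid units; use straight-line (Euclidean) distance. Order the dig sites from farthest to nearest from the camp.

Distances from the camp:
Delta x=-273.8, y=298.9: 433.6
Alpha x=-302.9, y=-103.5: 295.4
Echo x=44.9, y=231.1: 284.4
Bravo x=153.3, y=68.2: 202.4
Charlie x=-194.1, y=-77.0: 183.6

Delta, Alpha, Echo, Bravo, Charlie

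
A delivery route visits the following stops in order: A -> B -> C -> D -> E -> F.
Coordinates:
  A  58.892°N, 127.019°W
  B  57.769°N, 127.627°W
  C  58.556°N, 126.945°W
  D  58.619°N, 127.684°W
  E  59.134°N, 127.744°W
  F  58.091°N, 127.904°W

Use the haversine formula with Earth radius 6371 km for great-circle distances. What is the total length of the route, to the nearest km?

Leg distances:
A→B: 129.8 km  (cumulative 129.8 km)
B→C: 96.2 km  (cumulative 226.0 km)
C→D: 43.4 km  (cumulative 269.4 km)
D→E: 57.4 km  (cumulative 326.8 km)
E→F: 116.3 km  (cumulative 443.1 km)
Total route length ≈ 443 km.

443 km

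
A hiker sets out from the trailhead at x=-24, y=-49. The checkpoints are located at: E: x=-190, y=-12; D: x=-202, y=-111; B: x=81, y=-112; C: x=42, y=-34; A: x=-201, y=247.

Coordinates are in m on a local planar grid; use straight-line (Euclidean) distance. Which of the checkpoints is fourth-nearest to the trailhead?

D

Distances from the trailhead (x=-24, y=-49):
C: 67.7 m
B: 122.4 m
E: 170.1 m
D: 188.5 m
A: 344.9 m
The fourth-nearest is D at 188.5 m.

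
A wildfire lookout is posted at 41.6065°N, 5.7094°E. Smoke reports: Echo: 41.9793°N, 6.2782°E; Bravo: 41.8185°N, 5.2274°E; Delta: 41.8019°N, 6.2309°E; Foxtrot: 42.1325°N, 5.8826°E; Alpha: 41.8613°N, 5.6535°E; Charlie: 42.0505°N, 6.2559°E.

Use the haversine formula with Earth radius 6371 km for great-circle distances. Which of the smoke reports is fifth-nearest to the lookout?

Distances from the lookout (41.6065°N, 5.7094°E):
Alpha: 28.7 km
Bravo: 46.4 km
Delta: 48.4 km
Foxtrot: 60.2 km
Echo: 62.8 km
Charlie: 67.0 km
The fifth-nearest is Echo at 62.8 km.

Echo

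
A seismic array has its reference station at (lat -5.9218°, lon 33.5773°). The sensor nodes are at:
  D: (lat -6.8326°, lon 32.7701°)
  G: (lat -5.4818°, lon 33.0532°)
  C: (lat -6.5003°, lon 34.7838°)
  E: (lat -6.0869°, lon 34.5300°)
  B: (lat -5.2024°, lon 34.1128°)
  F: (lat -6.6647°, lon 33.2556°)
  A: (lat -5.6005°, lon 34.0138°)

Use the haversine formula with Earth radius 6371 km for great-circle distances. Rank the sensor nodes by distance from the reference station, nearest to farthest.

Distances from the reference station:
A (lat -5.6005°, lon 34.0138°): 60.1 km
G (lat -5.4818°, lon 33.0532°): 75.9 km
F (lat -6.6647°, lon 33.2556°): 89.9 km
B (lat -5.2024°, lon 34.1128°): 99.6 km
E (lat -6.0869°, lon 34.5300°): 106.9 km
D (lat -6.8326°, lon 32.7701°): 135.0 km
C (lat -6.5003°, lon 34.7838°): 148.1 km

A, G, F, B, E, D, C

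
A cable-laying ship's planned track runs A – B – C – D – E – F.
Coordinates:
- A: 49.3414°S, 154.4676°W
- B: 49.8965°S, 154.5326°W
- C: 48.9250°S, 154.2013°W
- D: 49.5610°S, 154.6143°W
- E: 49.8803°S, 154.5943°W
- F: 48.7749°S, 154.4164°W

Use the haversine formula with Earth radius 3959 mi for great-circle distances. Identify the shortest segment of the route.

D–E

Leg distances:
A→B: 38.5 mi
B→C: 68.8 mi
C→D: 47.7 mi
D→E: 22.1 mi
E→F: 76.8 mi
The shortest leg is D–E at 22.1 mi.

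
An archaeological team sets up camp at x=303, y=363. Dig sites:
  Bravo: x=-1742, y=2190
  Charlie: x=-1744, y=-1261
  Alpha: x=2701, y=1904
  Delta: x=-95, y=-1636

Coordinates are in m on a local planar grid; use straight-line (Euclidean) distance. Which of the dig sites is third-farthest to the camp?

Distance to each, sorted:
Alpha: 2850.5 m
Bravo: 2742.3 m
Charlie: 2613.0 m
Delta: 2038.2 m
The third-farthest is Charlie at 2613.0 m.

Charlie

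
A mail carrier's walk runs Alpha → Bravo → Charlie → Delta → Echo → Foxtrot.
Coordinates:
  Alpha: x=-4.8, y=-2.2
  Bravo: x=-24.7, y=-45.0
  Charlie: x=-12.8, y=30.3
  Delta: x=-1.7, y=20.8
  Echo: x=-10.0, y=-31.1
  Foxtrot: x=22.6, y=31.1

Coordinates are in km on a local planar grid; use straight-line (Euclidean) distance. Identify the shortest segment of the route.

Charlie–Delta

Leg distances:
Alpha→Bravo: 47.2 km
Bravo→Charlie: 76.2 km
Charlie→Delta: 14.6 km
Delta→Echo: 52.6 km
Echo→Foxtrot: 70.2 km
The shortest leg is Charlie–Delta at 14.6 km.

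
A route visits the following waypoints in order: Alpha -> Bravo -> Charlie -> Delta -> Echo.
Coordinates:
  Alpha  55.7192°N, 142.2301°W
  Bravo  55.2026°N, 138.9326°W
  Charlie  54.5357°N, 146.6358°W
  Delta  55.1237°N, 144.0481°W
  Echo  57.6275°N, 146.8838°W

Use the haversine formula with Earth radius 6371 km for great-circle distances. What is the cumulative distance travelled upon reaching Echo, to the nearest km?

1221 km

Leg distances:
Alpha→Bravo: 215.7 km  (cumulative 215.7 km)
Bravo→Charlie: 498.2 km  (cumulative 713.8 km)
Charlie→Delta: 178.2 km  (cumulative 892.0 km)
Delta→Echo: 328.6 km  (cumulative 1220.6 km)
Cumulative distance at Echo ≈ 1221 km.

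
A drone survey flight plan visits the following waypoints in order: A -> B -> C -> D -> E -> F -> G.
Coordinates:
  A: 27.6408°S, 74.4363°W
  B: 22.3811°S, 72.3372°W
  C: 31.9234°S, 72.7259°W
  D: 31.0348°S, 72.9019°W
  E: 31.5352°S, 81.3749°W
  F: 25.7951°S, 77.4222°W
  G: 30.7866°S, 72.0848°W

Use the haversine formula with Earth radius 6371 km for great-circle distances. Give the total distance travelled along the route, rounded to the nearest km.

Leg distances:
A→B: 621.9 km  (cumulative 621.9 km)
B→C: 1061.7 km  (cumulative 1683.6 km)
C→D: 100.2 km  (cumulative 1783.8 km)
D→E: 806.9 km  (cumulative 2590.7 km)
E→F: 745.6 km  (cumulative 3336.3 km)
F→G: 762.1 km  (cumulative 4098.4 km)
Total route length ≈ 4098 km.

4098 km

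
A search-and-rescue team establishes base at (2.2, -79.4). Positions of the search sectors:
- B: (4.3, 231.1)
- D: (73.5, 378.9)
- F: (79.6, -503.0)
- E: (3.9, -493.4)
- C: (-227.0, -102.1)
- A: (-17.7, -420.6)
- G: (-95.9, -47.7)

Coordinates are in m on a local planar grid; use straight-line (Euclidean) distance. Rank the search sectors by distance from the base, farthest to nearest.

Distance from the base at (2.2, -79.4) to each:
D (73.5, 378.9): 463.8 m
F (79.6, -503.0): 430.6 m
E (3.9, -493.4): 414.0 m
A (-17.7, -420.6): 341.8 m
B (4.3, 231.1): 310.5 m
C (-227.0, -102.1): 230.3 m
G (-95.9, -47.7): 103.1 m

D, F, E, A, B, C, G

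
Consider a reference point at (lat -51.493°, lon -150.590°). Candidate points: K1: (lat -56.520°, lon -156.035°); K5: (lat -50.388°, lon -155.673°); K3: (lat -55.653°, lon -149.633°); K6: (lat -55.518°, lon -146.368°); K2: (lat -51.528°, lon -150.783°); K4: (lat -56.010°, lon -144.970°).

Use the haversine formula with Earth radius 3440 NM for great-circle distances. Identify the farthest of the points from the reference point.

Distance to each, sorted:
K1: 357.5 NM
K4: 336.4 NM
K6: 284.7 NM
K3: 252.1 NM
K5: 203.4 NM
K2: 7.5 NM
The farthest is K1 at 357.5 NM.

K1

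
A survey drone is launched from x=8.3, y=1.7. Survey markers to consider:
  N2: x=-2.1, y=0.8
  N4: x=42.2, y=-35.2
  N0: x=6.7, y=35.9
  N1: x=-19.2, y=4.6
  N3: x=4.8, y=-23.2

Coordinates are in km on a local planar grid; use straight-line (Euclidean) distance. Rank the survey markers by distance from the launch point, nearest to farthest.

N2, N3, N1, N0, N4

Distance from the launch point at x=8.3, y=1.7 to each:
N2 x=-2.1, y=0.8: 10.4 km
N3 x=4.8, y=-23.2: 25.1 km
N1 x=-19.2, y=4.6: 27.7 km
N0 x=6.7, y=35.9: 34.2 km
N4 x=42.2, y=-35.2: 50.1 km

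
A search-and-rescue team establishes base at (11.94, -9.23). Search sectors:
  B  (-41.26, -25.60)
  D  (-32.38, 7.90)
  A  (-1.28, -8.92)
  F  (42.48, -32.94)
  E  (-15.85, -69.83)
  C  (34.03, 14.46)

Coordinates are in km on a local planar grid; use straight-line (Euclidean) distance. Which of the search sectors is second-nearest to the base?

Distances from the base ((11.94, -9.23)):
A: 13.2 km
C: 32.4 km
F: 38.7 km
D: 47.5 km
B: 55.7 km
E: 66.7 km
The second-nearest is C at 32.4 km.

C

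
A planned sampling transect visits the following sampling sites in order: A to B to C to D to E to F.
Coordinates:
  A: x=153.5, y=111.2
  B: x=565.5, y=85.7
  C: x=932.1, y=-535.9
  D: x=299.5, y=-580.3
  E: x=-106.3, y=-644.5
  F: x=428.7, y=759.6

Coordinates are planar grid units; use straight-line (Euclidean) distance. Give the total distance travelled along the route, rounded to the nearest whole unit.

Leg distances:
A→B: 412.8  (cumulative 412.8)
B→C: 721.7  (cumulative 1134.4)
C→D: 634.2  (cumulative 1768.6)
D→E: 410.8  (cumulative 2179.4)
E→F: 1502.6  (cumulative 3682.0)
Total route length ≈ 3682.

3682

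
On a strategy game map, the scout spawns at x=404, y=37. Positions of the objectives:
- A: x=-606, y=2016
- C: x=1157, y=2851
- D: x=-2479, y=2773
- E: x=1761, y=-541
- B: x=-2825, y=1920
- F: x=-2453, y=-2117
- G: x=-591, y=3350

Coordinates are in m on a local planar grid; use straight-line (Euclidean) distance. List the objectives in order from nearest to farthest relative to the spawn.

Computing each straight-line distance from x=404, y=37:
E x=1761, y=-541: 1475.0 m
A x=-606, y=2016: 2221.8 m
C x=1157, y=2851: 2913.0 m
G x=-591, y=3350: 3459.2 m
F x=-2453, y=-2117: 3578.0 m
B x=-2825, y=1920: 3737.9 m
D x=-2479, y=2773: 3974.6 m

E, A, C, G, F, B, D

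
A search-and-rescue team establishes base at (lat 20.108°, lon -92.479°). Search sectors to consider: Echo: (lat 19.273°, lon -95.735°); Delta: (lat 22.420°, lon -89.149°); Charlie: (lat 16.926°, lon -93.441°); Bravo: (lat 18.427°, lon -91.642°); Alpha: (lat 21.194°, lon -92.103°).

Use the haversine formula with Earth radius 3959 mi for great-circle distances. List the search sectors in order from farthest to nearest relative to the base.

Delta, Charlie, Echo, Bravo, Alpha

Computing each great-circle distance from (lat 20.108°, lon -92.479°):
Delta (lat 22.420°, lon -89.149°): 267.4 mi
Charlie (lat 16.926°, lon -93.441°): 228.7 mi
Echo (lat 19.273°, lon -95.735°): 219.5 mi
Bravo (lat 18.427°, lon -91.642°): 128.3 mi
Alpha (lat 21.194°, lon -92.103°): 78.9 mi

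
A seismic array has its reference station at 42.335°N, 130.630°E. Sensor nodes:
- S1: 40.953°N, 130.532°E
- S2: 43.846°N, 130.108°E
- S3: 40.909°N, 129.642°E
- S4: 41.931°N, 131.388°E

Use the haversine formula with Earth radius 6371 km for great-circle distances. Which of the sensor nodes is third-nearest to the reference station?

S2

Distances from the reference station (42.335°N, 130.630°E):
S4: 77.0 km
S1: 153.9 km
S2: 173.3 km
S3: 178.6 km
The third-nearest is S2 at 173.3 km.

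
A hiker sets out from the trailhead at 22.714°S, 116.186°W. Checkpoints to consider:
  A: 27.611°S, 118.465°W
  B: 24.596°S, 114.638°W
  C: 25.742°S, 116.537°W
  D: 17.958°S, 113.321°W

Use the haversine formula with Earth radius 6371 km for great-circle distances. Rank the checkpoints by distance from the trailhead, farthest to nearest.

D, A, C, B

Distances from the trailhead:
D 17.958°S, 113.321°W: 607.3 km
A 27.611°S, 118.465°W: 590.8 km
C 25.742°S, 116.537°W: 338.6 km
B 24.596°S, 114.638°W: 262.0 km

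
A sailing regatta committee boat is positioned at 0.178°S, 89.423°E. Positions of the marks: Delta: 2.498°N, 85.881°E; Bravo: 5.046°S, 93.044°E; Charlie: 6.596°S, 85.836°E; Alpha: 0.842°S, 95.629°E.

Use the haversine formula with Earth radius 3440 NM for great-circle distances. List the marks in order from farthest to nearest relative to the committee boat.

Computing each great-circle distance from 0.178°S, 89.423°E:
Charlie 6.596°S, 85.836°E: 441.2 NM
Alpha 0.842°S, 95.629°E: 374.7 NM
Bravo 5.046°S, 93.044°E: 364.1 NM
Delta 2.498°N, 85.881°E: 266.5 NM

Charlie, Alpha, Bravo, Delta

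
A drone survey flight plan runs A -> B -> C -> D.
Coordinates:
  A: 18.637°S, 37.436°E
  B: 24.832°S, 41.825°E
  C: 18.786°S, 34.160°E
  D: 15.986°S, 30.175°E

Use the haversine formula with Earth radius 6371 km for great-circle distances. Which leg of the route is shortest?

Leg distances:
A→B: 824.5 km
B→C: 1037.9 km
C→D: 525.1 km
The shortest leg is C–D at 525.1 km.

C–D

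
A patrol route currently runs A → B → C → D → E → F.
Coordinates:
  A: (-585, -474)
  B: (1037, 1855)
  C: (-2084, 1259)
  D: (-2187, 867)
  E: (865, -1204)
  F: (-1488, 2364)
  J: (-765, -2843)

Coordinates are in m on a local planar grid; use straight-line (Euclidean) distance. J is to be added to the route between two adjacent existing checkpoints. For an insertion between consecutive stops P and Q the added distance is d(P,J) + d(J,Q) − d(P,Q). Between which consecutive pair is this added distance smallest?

Added distance for inserting J between each consecutive pair:
A–B: 4569.4 m
B–C: 6163.2 m
C–D: 7876.7 m
D–E: 2596.4 m
E–F: 3294.5 m
Smallest added distance is 2596.4 m, inserting between D and E.

between D and E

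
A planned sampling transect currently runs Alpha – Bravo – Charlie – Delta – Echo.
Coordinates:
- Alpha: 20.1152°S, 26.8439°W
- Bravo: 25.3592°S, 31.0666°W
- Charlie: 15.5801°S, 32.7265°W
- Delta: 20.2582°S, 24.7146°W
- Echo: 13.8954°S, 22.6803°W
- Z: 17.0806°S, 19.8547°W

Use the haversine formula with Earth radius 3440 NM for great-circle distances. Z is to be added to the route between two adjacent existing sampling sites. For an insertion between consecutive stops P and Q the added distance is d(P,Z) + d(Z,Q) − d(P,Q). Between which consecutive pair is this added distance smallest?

between Delta and Echo

Added distance for inserting Z between each consecutive pair:
Alpha–Bravo: 845.1 NM
Bravo–Charlie: 952.2 NM
Charlie–Delta: 545.9 NM
Delta–Echo: 188.0 NM
Smallest added distance is 188.0 NM, inserting between Delta and Echo.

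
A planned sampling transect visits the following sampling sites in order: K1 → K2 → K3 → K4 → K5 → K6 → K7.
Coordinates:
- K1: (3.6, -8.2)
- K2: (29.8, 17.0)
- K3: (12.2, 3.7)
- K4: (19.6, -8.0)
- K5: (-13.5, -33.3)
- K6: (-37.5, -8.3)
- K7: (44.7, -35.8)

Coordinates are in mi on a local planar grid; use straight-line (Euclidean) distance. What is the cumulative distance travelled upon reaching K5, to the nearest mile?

114 mi

Leg distances:
K1→K2: 36.4 mi  (cumulative 36.4 mi)
K2→K3: 22.1 mi  (cumulative 58.4 mi)
K3→K4: 13.8 mi  (cumulative 72.3 mi)
K4→K5: 41.7 mi  (cumulative 113.9 mi)
Cumulative distance at K5 ≈ 114 mi.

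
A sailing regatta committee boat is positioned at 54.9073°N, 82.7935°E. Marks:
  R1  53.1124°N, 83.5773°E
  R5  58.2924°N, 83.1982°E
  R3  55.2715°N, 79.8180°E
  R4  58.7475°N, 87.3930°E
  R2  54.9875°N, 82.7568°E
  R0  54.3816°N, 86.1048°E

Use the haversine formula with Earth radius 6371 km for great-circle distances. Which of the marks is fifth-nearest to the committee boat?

Distances from the committee boat (54.9073°N, 82.7935°E):
R2: 9.2 km
R3: 193.6 km
R1: 206.0 km
R0: 220.9 km
R5: 377.2 km
R4: 510.3 km
The fifth-nearest is R5 at 377.2 km.

R5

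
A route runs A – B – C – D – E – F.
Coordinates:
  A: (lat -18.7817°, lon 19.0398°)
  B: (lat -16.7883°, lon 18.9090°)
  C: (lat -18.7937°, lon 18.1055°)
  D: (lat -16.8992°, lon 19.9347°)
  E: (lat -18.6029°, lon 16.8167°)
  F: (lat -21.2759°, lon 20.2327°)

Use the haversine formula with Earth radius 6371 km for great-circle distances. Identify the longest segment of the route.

Leg distances:
A→B: 222.1 km
B→C: 238.7 km
C→D: 286.1 km
D→E: 380.7 km
E→F: 464.5 km
The longest leg is E–F at 464.5 km.

E–F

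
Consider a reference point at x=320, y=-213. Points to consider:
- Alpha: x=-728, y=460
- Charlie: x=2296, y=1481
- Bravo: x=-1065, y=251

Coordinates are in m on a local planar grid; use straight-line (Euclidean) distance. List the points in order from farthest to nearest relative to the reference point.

Charlie, Bravo, Alpha

Distance from the reference point at x=320, y=-213 to each:
Charlie x=2296, y=1481: 2602.7 m
Bravo x=-1065, y=251: 1460.7 m
Alpha x=-728, y=460: 1245.5 m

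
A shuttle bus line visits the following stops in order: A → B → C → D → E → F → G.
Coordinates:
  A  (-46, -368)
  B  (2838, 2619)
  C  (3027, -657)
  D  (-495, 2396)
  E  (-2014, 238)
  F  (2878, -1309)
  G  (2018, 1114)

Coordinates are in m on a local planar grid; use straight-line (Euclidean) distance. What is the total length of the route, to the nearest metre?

22435 m

Leg distances:
A→B: 4152.1 m  (cumulative 4152.1 m)
B→C: 3281.4 m  (cumulative 7433.5 m)
C→D: 4661.0 m  (cumulative 12094.6 m)
D→E: 2639.0 m  (cumulative 14733.6 m)
E→F: 5130.8 m  (cumulative 19864.3 m)
F→G: 2571.1 m  (cumulative 22435.4 m)
Total route length ≈ 22435 m.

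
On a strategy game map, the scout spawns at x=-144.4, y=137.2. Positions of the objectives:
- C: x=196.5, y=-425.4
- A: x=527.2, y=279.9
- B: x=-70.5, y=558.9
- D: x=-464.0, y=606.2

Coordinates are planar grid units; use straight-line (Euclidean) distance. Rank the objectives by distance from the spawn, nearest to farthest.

Computing each straight-line distance from x=-144.4, y=137.2:
B x=-70.5, y=558.9: 428.1
D x=-464.0, y=606.2: 567.5
C x=196.5, y=-425.4: 657.8
A x=527.2, y=279.9: 686.6

B, D, C, A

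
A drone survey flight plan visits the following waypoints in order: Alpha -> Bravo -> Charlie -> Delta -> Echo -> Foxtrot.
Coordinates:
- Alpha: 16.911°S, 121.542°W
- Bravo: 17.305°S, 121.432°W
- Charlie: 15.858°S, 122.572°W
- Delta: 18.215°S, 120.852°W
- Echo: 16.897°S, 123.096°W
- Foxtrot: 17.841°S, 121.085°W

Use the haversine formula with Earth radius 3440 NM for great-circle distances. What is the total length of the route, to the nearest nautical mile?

Leg distances:
Alpha→Bravo: 24.5 NM  (cumulative 24.5 NM)
Bravo→Charlie: 108.9 NM  (cumulative 133.3 NM)
Charlie→Delta: 172.5 NM  (cumulative 305.9 NM)
Delta→Echo: 150.9 NM  (cumulative 456.8 NM)
Echo→Foxtrot: 128.4 NM  (cumulative 585.2 NM)
Total route length ≈ 585 NM.

585 NM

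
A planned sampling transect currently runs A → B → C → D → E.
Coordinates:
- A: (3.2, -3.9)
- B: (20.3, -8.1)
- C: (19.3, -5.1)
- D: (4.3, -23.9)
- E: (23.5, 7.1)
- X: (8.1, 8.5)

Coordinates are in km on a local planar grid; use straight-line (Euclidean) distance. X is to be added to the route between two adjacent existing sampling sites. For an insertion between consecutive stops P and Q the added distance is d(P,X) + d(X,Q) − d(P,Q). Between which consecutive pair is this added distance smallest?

between D and E

Added distance for inserting X between each consecutive pair:
A–B: 16.3 km
B–C: 35.1 km
C–D: 26.2 km
D–E: 11.6 km
Smallest added distance is 11.6 km, inserting between D and E.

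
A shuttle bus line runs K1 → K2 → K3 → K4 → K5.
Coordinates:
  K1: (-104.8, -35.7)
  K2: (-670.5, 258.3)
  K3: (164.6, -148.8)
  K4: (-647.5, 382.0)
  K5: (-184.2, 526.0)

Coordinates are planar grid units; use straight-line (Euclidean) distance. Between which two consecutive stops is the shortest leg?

Leg distances:
K1→K2: 637.5
K2→K3: 929.0
K3→K4: 970.2
K4→K5: 485.2
The shortest leg is K4–K5 at 485.2.

K4–K5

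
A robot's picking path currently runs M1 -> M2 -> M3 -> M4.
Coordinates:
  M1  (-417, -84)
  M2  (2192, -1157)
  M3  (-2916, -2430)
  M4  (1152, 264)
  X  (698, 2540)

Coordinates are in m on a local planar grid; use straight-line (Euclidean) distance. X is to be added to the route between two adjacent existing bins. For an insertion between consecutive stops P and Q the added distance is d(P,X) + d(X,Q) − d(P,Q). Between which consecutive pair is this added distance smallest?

between M3 and M4

Added distance for inserting X between each consecutive pair:
M1–M2: 4017.5 m
M2–M3: 4868.3 m
M3–M4: 3586.7 m
Smallest added distance is 3586.7 m, inserting between M3 and M4.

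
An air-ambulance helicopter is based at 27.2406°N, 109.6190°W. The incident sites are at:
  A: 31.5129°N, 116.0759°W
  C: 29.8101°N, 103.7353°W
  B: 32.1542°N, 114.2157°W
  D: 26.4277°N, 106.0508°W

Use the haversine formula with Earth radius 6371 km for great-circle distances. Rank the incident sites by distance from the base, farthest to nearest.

A, B, C, D

Computing each great-circle distance from 27.2406°N, 109.6190°W:
A 31.5129°N, 116.0759°W: 785.3 km
B 32.1542°N, 114.2157°W: 703.8 km
C 29.8101°N, 103.7353°W: 641.8 km
D 26.4277°N, 106.0508°W: 365.4 km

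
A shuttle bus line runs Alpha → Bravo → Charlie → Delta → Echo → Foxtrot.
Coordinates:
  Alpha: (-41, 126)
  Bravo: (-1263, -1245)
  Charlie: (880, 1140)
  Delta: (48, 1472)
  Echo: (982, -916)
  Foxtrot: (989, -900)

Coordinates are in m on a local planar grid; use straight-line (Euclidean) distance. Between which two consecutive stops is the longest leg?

Leg distances:
Alpha→Bravo: 1836.6 m
Bravo→Charlie: 3206.3 m
Charlie→Delta: 895.8 m
Delta→Echo: 2564.2 m
Echo→Foxtrot: 17.5 m
The longest leg is Bravo–Charlie at 3206.3 m.

Bravo–Charlie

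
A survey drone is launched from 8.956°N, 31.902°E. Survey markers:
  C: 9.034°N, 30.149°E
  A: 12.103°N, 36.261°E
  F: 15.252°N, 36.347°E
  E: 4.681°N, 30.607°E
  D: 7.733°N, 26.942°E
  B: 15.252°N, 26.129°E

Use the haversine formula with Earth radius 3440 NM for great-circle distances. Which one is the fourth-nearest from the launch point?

Distances from the launch point (8.956°N, 31.902°E):
C: 104.1 NM
E: 268.0 NM
D: 303.6 NM
A: 319.2 NM
F: 459.2 NM
B: 507.6 NM
The fourth-nearest is A at 319.2 NM.

A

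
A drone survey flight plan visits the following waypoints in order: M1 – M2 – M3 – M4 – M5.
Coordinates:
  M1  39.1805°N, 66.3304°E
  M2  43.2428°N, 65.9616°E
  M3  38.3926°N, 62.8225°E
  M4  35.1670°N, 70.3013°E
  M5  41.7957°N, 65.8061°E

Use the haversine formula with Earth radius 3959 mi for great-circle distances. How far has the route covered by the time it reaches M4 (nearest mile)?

Leg distances:
M1→M2: 281.3 mi  (cumulative 281.3 mi)
M2→M3: 373.1 mi  (cumulative 654.5 mi)
M3→M4: 469.9 mi  (cumulative 1124.3 mi)
Cumulative distance at M4 ≈ 1124 mi.

1124 mi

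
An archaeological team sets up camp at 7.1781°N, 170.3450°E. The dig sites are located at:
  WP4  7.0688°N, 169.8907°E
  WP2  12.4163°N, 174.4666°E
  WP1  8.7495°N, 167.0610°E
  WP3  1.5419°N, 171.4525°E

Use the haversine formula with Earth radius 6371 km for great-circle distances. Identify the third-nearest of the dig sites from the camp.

Distances from the camp (7.1781°N, 170.3450°E):
WP4: 51.6 km
WP1: 401.6 km
WP3: 638.6 km
WP2: 736.9 km
The third-nearest is WP3 at 638.6 km.

WP3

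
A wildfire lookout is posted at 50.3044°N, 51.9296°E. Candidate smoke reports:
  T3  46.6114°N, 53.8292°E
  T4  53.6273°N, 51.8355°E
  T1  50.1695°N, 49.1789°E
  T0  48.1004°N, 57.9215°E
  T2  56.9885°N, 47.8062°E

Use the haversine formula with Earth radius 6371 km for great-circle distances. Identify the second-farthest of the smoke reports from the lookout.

Distance to each, sorted:
T2: 791.0 km
T0: 499.4 km
T3: 433.8 km
T4: 369.5 km
T1: 196.2 km
The second-farthest is T0 at 499.4 km.

T0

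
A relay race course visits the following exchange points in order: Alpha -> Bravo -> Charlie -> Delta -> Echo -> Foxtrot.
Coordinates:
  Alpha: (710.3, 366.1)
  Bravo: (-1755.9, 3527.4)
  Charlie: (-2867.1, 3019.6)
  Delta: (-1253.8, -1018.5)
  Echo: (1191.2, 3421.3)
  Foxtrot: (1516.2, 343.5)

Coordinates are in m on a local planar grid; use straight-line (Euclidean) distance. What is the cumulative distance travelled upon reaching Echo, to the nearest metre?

Leg distances:
Alpha→Bravo: 4009.5 m  (cumulative 4009.5 m)
Bravo→Charlie: 1221.7 m  (cumulative 5231.2 m)
Charlie→Delta: 4348.4 m  (cumulative 9579.7 m)
Delta→Echo: 5068.5 m  (cumulative 14648.2 m)
Cumulative distance at Echo ≈ 14648 m.

14648 m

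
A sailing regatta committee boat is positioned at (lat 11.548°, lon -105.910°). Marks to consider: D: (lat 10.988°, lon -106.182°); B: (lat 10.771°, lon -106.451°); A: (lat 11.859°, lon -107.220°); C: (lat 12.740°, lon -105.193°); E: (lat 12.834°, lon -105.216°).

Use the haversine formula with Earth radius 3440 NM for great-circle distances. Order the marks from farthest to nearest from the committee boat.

Computing each great-circle distance from (lat 11.548°, lon -105.910°):
E (lat 12.834°, lon -105.216°): 87.3 NM
C (lat 12.740°, lon -105.193°): 83.0 NM
A (lat 11.859°, lon -107.220°): 79.2 NM
B (lat 10.771°, lon -106.451°): 56.5 NM
D (lat 10.988°, lon -106.182°): 37.2 NM

E, C, A, B, D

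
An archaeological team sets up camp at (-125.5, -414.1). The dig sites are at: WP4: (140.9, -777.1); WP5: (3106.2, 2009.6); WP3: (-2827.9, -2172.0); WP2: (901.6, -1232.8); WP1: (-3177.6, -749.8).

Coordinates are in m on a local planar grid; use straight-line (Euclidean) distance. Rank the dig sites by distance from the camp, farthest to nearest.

Distance from the camp at (-125.5, -414.1) to each:
WP5 (3106.2, 2009.6): 4039.6 m
WP3 (-2827.9, -2172.0): 3223.8 m
WP1 (-3177.6, -749.8): 3070.5 m
WP2 (901.6, -1232.8): 1313.5 m
WP4 (140.9, -777.1): 450.3 m

WP5, WP3, WP1, WP2, WP4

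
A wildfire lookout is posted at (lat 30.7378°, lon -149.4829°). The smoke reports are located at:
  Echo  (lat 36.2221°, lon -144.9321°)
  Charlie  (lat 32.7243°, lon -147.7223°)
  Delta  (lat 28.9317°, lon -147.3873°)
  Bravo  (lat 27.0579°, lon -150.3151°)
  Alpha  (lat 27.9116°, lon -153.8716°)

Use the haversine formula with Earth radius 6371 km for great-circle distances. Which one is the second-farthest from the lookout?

Alpha

Distance to each, sorted:
Echo: 741.4 km
Alpha: 528.9 km
Bravo: 417.1 km
Delta: 284.9 km
Charlie: 276.6 km
The second-farthest is Alpha at 528.9 km.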